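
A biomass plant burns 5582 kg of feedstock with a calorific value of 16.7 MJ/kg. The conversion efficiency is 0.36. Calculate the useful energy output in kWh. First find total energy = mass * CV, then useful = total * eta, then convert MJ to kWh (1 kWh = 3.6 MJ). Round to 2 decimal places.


Total energy = mass * CV = 5582 * 16.7 = 93219.4 MJ
Useful energy = total * eta = 93219.4 * 0.36 = 33558.98 MJ
Convert to kWh: 33558.98 / 3.6
Useful energy = 9321.94 kWh

9321.94


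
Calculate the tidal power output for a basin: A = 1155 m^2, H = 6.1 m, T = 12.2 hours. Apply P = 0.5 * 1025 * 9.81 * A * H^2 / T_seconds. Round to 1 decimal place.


Convert period to seconds: T = 12.2 * 3600 = 43920.0 s
H^2 = 6.1^2 = 37.21
P = 0.5 * rho * g * A * H^2 / T
P = 0.5 * 1025 * 9.81 * 1155 * 37.21 / 43920.0
P = 4919.7 W

4919.7


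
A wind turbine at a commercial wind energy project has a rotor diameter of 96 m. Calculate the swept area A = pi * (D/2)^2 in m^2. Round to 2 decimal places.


Compute the rotor radius:
  r = D / 2 = 96 / 2 = 48.0 m
Calculate swept area:
  A = pi * r^2 = pi * 48.0^2
  A = 7238.23 m^2

7238.23


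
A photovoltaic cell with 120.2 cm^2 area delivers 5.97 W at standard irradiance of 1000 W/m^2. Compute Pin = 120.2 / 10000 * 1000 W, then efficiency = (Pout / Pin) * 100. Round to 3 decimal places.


First compute the input power:
  Pin = area_cm2 / 10000 * G = 120.2 / 10000 * 1000 = 12.02 W
Then compute efficiency:
  Efficiency = (Pout / Pin) * 100 = (5.97 / 12.02) * 100
  Efficiency = 49.667%

49.667


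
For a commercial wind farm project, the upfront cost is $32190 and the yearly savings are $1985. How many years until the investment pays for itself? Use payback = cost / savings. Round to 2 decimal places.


Simple payback period = initial cost / annual savings
Payback = 32190 / 1985
Payback = 16.22 years

16.22


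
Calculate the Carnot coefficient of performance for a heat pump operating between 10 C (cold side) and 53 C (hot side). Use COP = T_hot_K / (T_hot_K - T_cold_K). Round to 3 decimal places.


Convert to Kelvin:
  T_hot = 53 + 273.15 = 326.15 K
  T_cold = 10 + 273.15 = 283.15 K
Apply Carnot COP formula:
  COP = T_hot_K / (T_hot_K - T_cold_K) = 326.15 / 43.0
  COP = 7.585

7.585


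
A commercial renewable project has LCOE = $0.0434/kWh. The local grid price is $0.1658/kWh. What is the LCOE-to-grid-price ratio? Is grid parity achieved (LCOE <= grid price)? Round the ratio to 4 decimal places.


Compare LCOE to grid price:
  LCOE = $0.0434/kWh, Grid price = $0.1658/kWh
  Ratio = LCOE / grid_price = 0.0434 / 0.1658 = 0.2618
  Grid parity achieved (ratio <= 1)? yes

0.2618


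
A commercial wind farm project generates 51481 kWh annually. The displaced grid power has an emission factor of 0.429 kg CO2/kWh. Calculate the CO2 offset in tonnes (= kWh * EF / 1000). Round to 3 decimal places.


CO2 offset in kg = generation * emission_factor
CO2 offset = 51481 * 0.429 = 22085.35 kg
Convert to tonnes:
  CO2 offset = 22085.35 / 1000 = 22.085 tonnes

22.085


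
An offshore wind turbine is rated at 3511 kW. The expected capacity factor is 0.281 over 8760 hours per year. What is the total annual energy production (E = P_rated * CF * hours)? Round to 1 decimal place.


Annual energy = rated_kW * capacity_factor * hours_per_year
Given: P_rated = 3511 kW, CF = 0.281, hours = 8760
E = 3511 * 0.281 * 8760
E = 8642537.2 kWh

8642537.2


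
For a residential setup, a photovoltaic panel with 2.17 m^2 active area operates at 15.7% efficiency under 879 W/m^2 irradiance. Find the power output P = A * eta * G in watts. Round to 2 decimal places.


Use the solar power formula P = A * eta * G.
Given: A = 2.17 m^2, eta = 0.157, G = 879 W/m^2
P = 2.17 * 0.157 * 879
P = 299.47 W

299.47


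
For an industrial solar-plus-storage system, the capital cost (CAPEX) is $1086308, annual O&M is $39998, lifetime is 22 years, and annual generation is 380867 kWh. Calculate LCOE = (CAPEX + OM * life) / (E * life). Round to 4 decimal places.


Total cost = CAPEX + OM * lifetime = 1086308 + 39998 * 22 = 1086308 + 879956 = 1966264
Total generation = annual * lifetime = 380867 * 22 = 8379074 kWh
LCOE = 1966264 / 8379074
LCOE = 0.2347 $/kWh

0.2347


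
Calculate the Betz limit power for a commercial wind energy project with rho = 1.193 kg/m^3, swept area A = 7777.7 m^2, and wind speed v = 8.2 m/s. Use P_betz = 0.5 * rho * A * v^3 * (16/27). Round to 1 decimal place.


The Betz coefficient Cp_max = 16/27 = 0.5926
v^3 = 8.2^3 = 551.368
P_betz = 0.5 * rho * A * v^3 * Cp_max
P_betz = 0.5 * 1.193 * 7777.7 * 551.368 * 0.5926
P_betz = 1515861.1 W

1515861.1


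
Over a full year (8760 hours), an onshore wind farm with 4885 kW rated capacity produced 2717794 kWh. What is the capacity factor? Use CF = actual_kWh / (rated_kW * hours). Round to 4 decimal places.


Capacity factor = actual output / maximum possible output
Maximum possible = rated * hours = 4885 * 8760 = 42792600 kWh
CF = 2717794 / 42792600
CF = 0.0635

0.0635


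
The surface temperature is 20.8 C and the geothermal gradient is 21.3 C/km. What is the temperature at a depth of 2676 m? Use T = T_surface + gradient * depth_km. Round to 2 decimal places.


Convert depth to km: 2676 / 1000 = 2.676 km
Temperature increase = gradient * depth_km = 21.3 * 2.676 = 57.0 C
Temperature at depth = T_surface + delta_T = 20.8 + 57.0
T = 77.80 C

77.80


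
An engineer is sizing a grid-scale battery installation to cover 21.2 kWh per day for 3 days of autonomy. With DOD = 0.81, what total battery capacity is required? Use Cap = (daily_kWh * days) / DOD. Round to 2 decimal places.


Total energy needed = daily * days = 21.2 * 3 = 63.6 kWh
Account for depth of discharge:
  Cap = total_energy / DOD = 63.6 / 0.81
  Cap = 78.52 kWh

78.52


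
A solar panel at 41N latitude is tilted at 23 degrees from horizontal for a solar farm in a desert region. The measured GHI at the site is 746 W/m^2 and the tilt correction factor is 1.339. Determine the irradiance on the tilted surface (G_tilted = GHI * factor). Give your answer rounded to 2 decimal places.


Identify the given values:
  GHI = 746 W/m^2, tilt correction factor = 1.339
Apply the formula G_tilted = GHI * factor:
  G_tilted = 746 * 1.339
  G_tilted = 998.89 W/m^2

998.89


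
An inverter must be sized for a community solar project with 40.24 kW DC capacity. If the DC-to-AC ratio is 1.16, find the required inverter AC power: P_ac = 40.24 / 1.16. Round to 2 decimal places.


The inverter AC capacity is determined by the DC/AC ratio.
Given: P_dc = 40.24 kW, DC/AC ratio = 1.16
P_ac = P_dc / ratio = 40.24 / 1.16
P_ac = 34.69 kW

34.69


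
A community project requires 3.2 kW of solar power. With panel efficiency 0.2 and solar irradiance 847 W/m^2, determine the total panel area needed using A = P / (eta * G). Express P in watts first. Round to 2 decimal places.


Convert target power to watts: P = 3.2 * 1000 = 3200.0 W
Compute denominator: eta * G = 0.2 * 847 = 169.4
Required area A = P / (eta * G) = 3200.0 / 169.4
A = 18.89 m^2

18.89


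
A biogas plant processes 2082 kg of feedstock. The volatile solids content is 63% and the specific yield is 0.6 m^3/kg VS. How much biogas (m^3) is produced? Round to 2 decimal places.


Compute volatile solids:
  VS = mass * VS_fraction = 2082 * 0.63 = 1311.66 kg
Calculate biogas volume:
  Biogas = VS * specific_yield = 1311.66 * 0.6
  Biogas = 787.00 m^3

787.00


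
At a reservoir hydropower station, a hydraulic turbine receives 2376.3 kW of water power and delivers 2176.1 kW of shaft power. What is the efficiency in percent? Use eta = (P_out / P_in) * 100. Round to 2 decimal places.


Turbine efficiency = (output power / input power) * 100
eta = (2176.1 / 2376.3) * 100
eta = 91.58%

91.58


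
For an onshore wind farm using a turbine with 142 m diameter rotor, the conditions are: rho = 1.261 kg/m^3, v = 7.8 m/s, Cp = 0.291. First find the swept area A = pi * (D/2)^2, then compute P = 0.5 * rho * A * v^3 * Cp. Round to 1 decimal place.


Step 1 -- Compute swept area:
  A = pi * (D/2)^2 = pi * (142/2)^2 = 15836.77 m^2
Step 2 -- Apply wind power equation:
  P = 0.5 * rho * A * v^3 * Cp
  v^3 = 7.8^3 = 474.552
  P = 0.5 * 1.261 * 15836.77 * 474.552 * 0.291
  P = 1378886.3 W

1378886.3


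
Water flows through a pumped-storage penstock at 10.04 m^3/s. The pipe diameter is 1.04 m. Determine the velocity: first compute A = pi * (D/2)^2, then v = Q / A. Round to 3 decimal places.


Compute pipe cross-sectional area:
  A = pi * (D/2)^2 = pi * (1.04/2)^2 = 0.8495 m^2
Calculate velocity:
  v = Q / A = 10.04 / 0.8495
  v = 11.819 m/s

11.819


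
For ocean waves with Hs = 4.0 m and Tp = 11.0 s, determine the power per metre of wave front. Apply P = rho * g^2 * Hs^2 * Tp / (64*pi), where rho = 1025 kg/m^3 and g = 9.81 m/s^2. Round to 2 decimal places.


Apply wave power formula:
  g^2 = 9.81^2 = 96.2361
  Hs^2 = 4.0^2 = 16.0
  Numerator = rho * g^2 * Hs^2 * Tp = 1025 * 96.2361 * 16.0 * 11.0 = 17360992.44
  Denominator = 64 * pi = 201.0619
  P = 17360992.44 / 201.0619 = 86346.49 W/m

86346.49


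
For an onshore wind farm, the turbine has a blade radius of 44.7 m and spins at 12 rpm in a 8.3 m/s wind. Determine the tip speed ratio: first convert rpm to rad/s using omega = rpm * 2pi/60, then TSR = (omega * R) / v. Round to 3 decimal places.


Convert rotational speed to rad/s:
  omega = 12 * 2 * pi / 60 = 1.2566 rad/s
Compute tip speed:
  v_tip = omega * R = 1.2566 * 44.7 = 56.172 m/s
Tip speed ratio:
  TSR = v_tip / v_wind = 56.172 / 8.3 = 6.768

6.768


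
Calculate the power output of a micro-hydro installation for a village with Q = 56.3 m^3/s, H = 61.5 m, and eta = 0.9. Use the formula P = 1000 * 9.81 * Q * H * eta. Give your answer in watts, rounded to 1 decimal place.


Apply the hydropower formula P = rho * g * Q * H * eta
rho * g = 1000 * 9.81 = 9810.0
P = 9810.0 * 56.3 * 61.5 * 0.9
P = 30569971.1 W

30569971.1


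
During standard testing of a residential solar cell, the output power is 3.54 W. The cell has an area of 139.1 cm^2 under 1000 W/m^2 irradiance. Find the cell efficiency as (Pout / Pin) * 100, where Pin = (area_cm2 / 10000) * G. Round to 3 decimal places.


First compute the input power:
  Pin = area_cm2 / 10000 * G = 139.1 / 10000 * 1000 = 13.91 W
Then compute efficiency:
  Efficiency = (Pout / Pin) * 100 = (3.54 / 13.91) * 100
  Efficiency = 25.449%

25.449


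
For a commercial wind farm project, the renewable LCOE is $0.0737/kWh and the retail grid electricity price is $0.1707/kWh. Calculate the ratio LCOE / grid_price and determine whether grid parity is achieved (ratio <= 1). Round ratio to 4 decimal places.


Compare LCOE to grid price:
  LCOE = $0.0737/kWh, Grid price = $0.1707/kWh
  Ratio = LCOE / grid_price = 0.0737 / 0.1707 = 0.4318
  Grid parity achieved (ratio <= 1)? yes

0.4318


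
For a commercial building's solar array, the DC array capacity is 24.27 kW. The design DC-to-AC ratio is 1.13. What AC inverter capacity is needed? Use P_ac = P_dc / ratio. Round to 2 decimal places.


The inverter AC capacity is determined by the DC/AC ratio.
Given: P_dc = 24.27 kW, DC/AC ratio = 1.13
P_ac = P_dc / ratio = 24.27 / 1.13
P_ac = 21.48 kW

21.48


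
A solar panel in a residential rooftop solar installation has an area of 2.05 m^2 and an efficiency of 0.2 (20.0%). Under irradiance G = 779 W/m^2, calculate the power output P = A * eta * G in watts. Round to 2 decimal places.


Use the solar power formula P = A * eta * G.
Given: A = 2.05 m^2, eta = 0.2, G = 779 W/m^2
P = 2.05 * 0.2 * 779
P = 319.39 W

319.39


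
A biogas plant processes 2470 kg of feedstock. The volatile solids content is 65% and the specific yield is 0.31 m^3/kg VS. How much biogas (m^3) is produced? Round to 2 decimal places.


Compute volatile solids:
  VS = mass * VS_fraction = 2470 * 0.65 = 1605.5 kg
Calculate biogas volume:
  Biogas = VS * specific_yield = 1605.5 * 0.31
  Biogas = 497.71 m^3

497.71


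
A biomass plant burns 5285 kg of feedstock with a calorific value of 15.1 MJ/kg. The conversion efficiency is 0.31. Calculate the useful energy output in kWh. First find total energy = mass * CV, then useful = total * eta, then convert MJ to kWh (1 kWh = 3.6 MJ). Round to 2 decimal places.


Total energy = mass * CV = 5285 * 15.1 = 79803.5 MJ
Useful energy = total * eta = 79803.5 * 0.31 = 24739.09 MJ
Convert to kWh: 24739.09 / 3.6
Useful energy = 6871.97 kWh

6871.97


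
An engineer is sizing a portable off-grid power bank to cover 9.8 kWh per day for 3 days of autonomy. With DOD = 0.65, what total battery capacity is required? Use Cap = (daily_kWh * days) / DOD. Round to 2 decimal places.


Total energy needed = daily * days = 9.8 * 3 = 29.4 kWh
Account for depth of discharge:
  Cap = total_energy / DOD = 29.4 / 0.65
  Cap = 45.23 kWh

45.23


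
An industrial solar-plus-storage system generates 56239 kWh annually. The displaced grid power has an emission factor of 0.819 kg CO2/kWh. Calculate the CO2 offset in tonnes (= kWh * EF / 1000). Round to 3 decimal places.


CO2 offset in kg = generation * emission_factor
CO2 offset = 56239 * 0.819 = 46059.74 kg
Convert to tonnes:
  CO2 offset = 46059.74 / 1000 = 46.060 tonnes

46.060


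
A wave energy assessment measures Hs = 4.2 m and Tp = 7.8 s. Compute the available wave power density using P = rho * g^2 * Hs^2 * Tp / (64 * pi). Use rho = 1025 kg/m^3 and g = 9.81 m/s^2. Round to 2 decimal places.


Apply wave power formula:
  g^2 = 9.81^2 = 96.2361
  Hs^2 = 4.2^2 = 17.64
  Numerator = rho * g^2 * Hs^2 * Tp = 1025 * 96.2361 * 17.64 * 7.8 = 13572350.41
  Denominator = 64 * pi = 201.0619
  P = 13572350.41 / 201.0619 = 67503.33 W/m

67503.33


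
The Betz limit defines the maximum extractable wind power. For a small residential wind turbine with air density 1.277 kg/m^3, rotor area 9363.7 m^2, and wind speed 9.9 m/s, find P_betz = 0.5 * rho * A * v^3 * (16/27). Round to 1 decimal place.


The Betz coefficient Cp_max = 16/27 = 0.5926
v^3 = 9.9^3 = 970.299
P_betz = 0.5 * rho * A * v^3 * Cp_max
P_betz = 0.5 * 1.277 * 9363.7 * 970.299 * 0.5926
P_betz = 3437717.6 W

3437717.6


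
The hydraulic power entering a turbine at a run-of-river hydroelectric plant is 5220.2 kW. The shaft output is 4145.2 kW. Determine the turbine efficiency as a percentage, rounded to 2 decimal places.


Turbine efficiency = (output power / input power) * 100
eta = (4145.2 / 5220.2) * 100
eta = 79.41%

79.41


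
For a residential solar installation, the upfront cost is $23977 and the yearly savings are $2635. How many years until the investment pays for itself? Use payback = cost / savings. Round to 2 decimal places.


Simple payback period = initial cost / annual savings
Payback = 23977 / 2635
Payback = 9.10 years

9.10


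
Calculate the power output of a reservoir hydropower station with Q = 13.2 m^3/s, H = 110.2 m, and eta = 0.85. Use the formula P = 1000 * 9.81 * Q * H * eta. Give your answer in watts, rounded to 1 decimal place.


Apply the hydropower formula P = rho * g * Q * H * eta
rho * g = 1000 * 9.81 = 9810.0
P = 9810.0 * 13.2 * 110.2 * 0.85
P = 12129515.6 W

12129515.6


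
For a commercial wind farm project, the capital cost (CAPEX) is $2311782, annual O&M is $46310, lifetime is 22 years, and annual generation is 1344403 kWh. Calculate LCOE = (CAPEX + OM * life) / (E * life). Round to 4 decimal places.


Total cost = CAPEX + OM * lifetime = 2311782 + 46310 * 22 = 2311782 + 1018820 = 3330602
Total generation = annual * lifetime = 1344403 * 22 = 29576866 kWh
LCOE = 3330602 / 29576866
LCOE = 0.1126 $/kWh

0.1126


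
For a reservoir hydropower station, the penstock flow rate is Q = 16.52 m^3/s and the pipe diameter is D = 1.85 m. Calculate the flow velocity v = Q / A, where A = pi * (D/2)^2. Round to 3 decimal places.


Compute pipe cross-sectional area:
  A = pi * (D/2)^2 = pi * (1.85/2)^2 = 2.688 m^2
Calculate velocity:
  v = Q / A = 16.52 / 2.688
  v = 6.146 m/s

6.146


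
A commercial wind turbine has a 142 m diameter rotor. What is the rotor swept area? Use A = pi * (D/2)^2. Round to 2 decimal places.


Compute the rotor radius:
  r = D / 2 = 142 / 2 = 71.0 m
Calculate swept area:
  A = pi * r^2 = pi * 71.0^2
  A = 15836.77 m^2

15836.77


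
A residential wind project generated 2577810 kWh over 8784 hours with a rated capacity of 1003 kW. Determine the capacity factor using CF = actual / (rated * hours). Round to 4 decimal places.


Capacity factor = actual output / maximum possible output
Maximum possible = rated * hours = 1003 * 8784 = 8810352 kWh
CF = 2577810 / 8810352
CF = 0.2926

0.2926


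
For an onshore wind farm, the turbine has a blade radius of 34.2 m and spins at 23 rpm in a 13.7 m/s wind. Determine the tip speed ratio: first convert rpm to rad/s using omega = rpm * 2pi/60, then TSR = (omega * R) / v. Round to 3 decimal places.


Convert rotational speed to rad/s:
  omega = 23 * 2 * pi / 60 = 2.4086 rad/s
Compute tip speed:
  v_tip = omega * R = 2.4086 * 34.2 = 82.373 m/s
Tip speed ratio:
  TSR = v_tip / v_wind = 82.373 / 13.7 = 6.013

6.013


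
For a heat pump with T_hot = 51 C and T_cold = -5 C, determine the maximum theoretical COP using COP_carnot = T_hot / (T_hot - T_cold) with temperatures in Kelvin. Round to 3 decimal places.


Convert to Kelvin:
  T_hot = 51 + 273.15 = 324.15 K
  T_cold = -5 + 273.15 = 268.15 K
Apply Carnot COP formula:
  COP = T_hot_K / (T_hot_K - T_cold_K) = 324.15 / 56.0
  COP = 5.788

5.788


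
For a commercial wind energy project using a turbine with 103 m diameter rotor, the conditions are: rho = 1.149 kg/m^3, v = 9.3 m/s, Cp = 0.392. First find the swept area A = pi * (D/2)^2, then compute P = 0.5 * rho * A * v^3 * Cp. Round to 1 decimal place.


Step 1 -- Compute swept area:
  A = pi * (D/2)^2 = pi * (103/2)^2 = 8332.29 m^2
Step 2 -- Apply wind power equation:
  P = 0.5 * rho * A * v^3 * Cp
  v^3 = 9.3^3 = 804.357
  P = 0.5 * 1.149 * 8332.29 * 804.357 * 0.392
  P = 1509347.6 W

1509347.6


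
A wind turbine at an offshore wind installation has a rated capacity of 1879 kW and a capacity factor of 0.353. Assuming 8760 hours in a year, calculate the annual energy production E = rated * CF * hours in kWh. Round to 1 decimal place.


Annual energy = rated_kW * capacity_factor * hours_per_year
Given: P_rated = 1879 kW, CF = 0.353, hours = 8760
E = 1879 * 0.353 * 8760
E = 5810394.1 kWh

5810394.1


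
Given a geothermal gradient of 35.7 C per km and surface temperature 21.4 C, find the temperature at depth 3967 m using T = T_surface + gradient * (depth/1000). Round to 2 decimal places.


Convert depth to km: 3967 / 1000 = 3.967 km
Temperature increase = gradient * depth_km = 35.7 * 3.967 = 141.62 C
Temperature at depth = T_surface + delta_T = 21.4 + 141.62
T = 163.02 C

163.02


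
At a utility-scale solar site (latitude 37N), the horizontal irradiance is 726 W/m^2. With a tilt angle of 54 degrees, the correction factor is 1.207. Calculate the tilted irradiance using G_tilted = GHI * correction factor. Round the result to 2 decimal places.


Identify the given values:
  GHI = 726 W/m^2, tilt correction factor = 1.207
Apply the formula G_tilted = GHI * factor:
  G_tilted = 726 * 1.207
  G_tilted = 876.28 W/m^2

876.28


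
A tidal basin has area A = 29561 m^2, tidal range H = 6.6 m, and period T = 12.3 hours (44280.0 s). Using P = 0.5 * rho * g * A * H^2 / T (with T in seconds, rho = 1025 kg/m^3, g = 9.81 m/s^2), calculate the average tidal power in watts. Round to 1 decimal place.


Convert period to seconds: T = 12.3 * 3600 = 44280.0 s
H^2 = 6.6^2 = 43.56
P = 0.5 * rho * g * A * H^2 / T
P = 0.5 * 1025 * 9.81 * 29561 * 43.56 / 44280.0
P = 146205.0 W

146205.0


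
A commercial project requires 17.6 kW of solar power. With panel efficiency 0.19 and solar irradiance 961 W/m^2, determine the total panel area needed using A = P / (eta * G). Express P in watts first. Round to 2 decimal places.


Convert target power to watts: P = 17.6 * 1000 = 17600.0 W
Compute denominator: eta * G = 0.19 * 961 = 182.59
Required area A = P / (eta * G) = 17600.0 / 182.59
A = 96.39 m^2

96.39


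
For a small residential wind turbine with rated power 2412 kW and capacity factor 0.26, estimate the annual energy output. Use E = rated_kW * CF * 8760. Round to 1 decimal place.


Annual energy = rated_kW * capacity_factor * hours_per_year
Given: P_rated = 2412 kW, CF = 0.26, hours = 8760
E = 2412 * 0.26 * 8760
E = 5493571.2 kWh

5493571.2


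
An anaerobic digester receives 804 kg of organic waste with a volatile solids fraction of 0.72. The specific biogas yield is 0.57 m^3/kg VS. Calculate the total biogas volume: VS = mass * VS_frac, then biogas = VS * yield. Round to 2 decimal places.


Compute volatile solids:
  VS = mass * VS_fraction = 804 * 0.72 = 578.88 kg
Calculate biogas volume:
  Biogas = VS * specific_yield = 578.88 * 0.57
  Biogas = 329.96 m^3

329.96


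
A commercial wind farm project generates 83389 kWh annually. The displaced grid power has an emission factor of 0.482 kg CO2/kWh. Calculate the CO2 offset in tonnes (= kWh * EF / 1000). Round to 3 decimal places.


CO2 offset in kg = generation * emission_factor
CO2 offset = 83389 * 0.482 = 40193.5 kg
Convert to tonnes:
  CO2 offset = 40193.5 / 1000 = 40.193 tonnes

40.193


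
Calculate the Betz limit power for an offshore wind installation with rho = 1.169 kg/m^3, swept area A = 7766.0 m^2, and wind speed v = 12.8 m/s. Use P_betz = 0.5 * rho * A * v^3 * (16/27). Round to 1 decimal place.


The Betz coefficient Cp_max = 16/27 = 0.5926
v^3 = 12.8^3 = 2097.152
P_betz = 0.5 * rho * A * v^3 * Cp_max
P_betz = 0.5 * 1.169 * 7766.0 * 2097.152 * 0.5926
P_betz = 5641155.0 W

5641155.0


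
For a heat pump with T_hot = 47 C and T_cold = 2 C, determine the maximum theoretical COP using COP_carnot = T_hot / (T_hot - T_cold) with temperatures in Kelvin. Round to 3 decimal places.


Convert to Kelvin:
  T_hot = 47 + 273.15 = 320.15 K
  T_cold = 2 + 273.15 = 275.15 K
Apply Carnot COP formula:
  COP = T_hot_K / (T_hot_K - T_cold_K) = 320.15 / 45.0
  COP = 7.114

7.114


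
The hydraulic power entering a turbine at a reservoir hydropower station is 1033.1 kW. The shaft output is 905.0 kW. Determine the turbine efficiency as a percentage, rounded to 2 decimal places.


Turbine efficiency = (output power / input power) * 100
eta = (905.0 / 1033.1) * 100
eta = 87.60%

87.60


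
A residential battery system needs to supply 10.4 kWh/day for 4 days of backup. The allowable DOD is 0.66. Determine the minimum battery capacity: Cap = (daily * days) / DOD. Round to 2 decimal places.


Total energy needed = daily * days = 10.4 * 4 = 41.6 kWh
Account for depth of discharge:
  Cap = total_energy / DOD = 41.6 / 0.66
  Cap = 63.03 kWh

63.03


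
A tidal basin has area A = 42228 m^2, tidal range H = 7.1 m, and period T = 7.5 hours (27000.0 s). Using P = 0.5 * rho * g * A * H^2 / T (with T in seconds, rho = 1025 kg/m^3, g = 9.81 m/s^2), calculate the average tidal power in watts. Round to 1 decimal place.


Convert period to seconds: T = 7.5 * 3600 = 27000.0 s
H^2 = 7.1^2 = 50.41
P = 0.5 * rho * g * A * H^2 / T
P = 0.5 * 1025 * 9.81 * 42228 * 50.41 / 27000.0
P = 396384.2 W

396384.2


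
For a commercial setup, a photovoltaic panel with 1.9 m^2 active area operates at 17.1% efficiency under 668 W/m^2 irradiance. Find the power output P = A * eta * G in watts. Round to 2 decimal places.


Use the solar power formula P = A * eta * G.
Given: A = 1.9 m^2, eta = 0.171, G = 668 W/m^2
P = 1.9 * 0.171 * 668
P = 217.03 W

217.03


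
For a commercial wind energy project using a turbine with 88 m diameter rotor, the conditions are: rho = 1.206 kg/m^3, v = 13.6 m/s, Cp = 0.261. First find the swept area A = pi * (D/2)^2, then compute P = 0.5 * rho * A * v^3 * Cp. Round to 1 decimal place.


Step 1 -- Compute swept area:
  A = pi * (D/2)^2 = pi * (88/2)^2 = 6082.12 m^2
Step 2 -- Apply wind power equation:
  P = 0.5 * rho * A * v^3 * Cp
  v^3 = 13.6^3 = 2515.456
  P = 0.5 * 1.206 * 6082.12 * 2515.456 * 0.261
  P = 2407851.9 W

2407851.9


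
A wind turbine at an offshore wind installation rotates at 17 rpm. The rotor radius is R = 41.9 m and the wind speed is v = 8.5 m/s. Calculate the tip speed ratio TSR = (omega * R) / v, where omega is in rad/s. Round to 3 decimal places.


Convert rotational speed to rad/s:
  omega = 17 * 2 * pi / 60 = 1.7802 rad/s
Compute tip speed:
  v_tip = omega * R = 1.7802 * 41.9 = 74.592 m/s
Tip speed ratio:
  TSR = v_tip / v_wind = 74.592 / 8.5 = 8.776

8.776


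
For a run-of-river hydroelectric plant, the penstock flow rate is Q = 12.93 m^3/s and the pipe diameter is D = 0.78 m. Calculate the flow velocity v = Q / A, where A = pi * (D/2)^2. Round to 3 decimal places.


Compute pipe cross-sectional area:
  A = pi * (D/2)^2 = pi * (0.78/2)^2 = 0.4778 m^2
Calculate velocity:
  v = Q / A = 12.93 / 0.4778
  v = 27.059 m/s

27.059


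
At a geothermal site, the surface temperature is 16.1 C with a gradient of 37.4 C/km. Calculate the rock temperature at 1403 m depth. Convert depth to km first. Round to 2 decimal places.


Convert depth to km: 1403 / 1000 = 1.403 km
Temperature increase = gradient * depth_km = 37.4 * 1.403 = 52.47 C
Temperature at depth = T_surface + delta_T = 16.1 + 52.47
T = 68.57 C

68.57


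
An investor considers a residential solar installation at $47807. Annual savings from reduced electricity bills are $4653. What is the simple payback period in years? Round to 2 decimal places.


Simple payback period = initial cost / annual savings
Payback = 47807 / 4653
Payback = 10.27 years

10.27


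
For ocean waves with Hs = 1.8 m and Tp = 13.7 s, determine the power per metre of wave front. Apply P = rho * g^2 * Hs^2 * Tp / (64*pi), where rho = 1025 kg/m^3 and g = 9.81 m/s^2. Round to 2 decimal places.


Apply wave power formula:
  g^2 = 9.81^2 = 96.2361
  Hs^2 = 1.8^2 = 3.24
  Numerator = rho * g^2 * Hs^2 * Tp = 1025 * 96.2361 * 3.24 * 13.7 = 4378521.21
  Denominator = 64 * pi = 201.0619
  P = 4378521.21 / 201.0619 = 21776.98 W/m

21776.98


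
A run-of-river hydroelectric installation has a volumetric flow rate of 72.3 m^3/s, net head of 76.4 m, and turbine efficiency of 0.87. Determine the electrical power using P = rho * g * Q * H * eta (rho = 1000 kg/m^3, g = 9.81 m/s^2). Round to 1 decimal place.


Apply the hydropower formula P = rho * g * Q * H * eta
rho * g = 1000 * 9.81 = 9810.0
P = 9810.0 * 72.3 * 76.4 * 0.87
P = 47143293.1 W

47143293.1


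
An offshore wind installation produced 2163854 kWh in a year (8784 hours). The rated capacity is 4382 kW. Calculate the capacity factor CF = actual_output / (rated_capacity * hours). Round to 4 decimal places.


Capacity factor = actual output / maximum possible output
Maximum possible = rated * hours = 4382 * 8784 = 38491488 kWh
CF = 2163854 / 38491488
CF = 0.0562

0.0562


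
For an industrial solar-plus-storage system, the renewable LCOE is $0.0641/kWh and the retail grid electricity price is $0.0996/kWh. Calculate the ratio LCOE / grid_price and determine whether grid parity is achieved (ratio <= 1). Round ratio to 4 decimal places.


Compare LCOE to grid price:
  LCOE = $0.0641/kWh, Grid price = $0.0996/kWh
  Ratio = LCOE / grid_price = 0.0641 / 0.0996 = 0.6436
  Grid parity achieved (ratio <= 1)? yes

0.6436


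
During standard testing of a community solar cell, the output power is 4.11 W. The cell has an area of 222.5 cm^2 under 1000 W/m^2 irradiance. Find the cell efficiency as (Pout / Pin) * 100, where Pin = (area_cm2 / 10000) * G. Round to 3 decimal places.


First compute the input power:
  Pin = area_cm2 / 10000 * G = 222.5 / 10000 * 1000 = 22.25 W
Then compute efficiency:
  Efficiency = (Pout / Pin) * 100 = (4.11 / 22.25) * 100
  Efficiency = 18.472%

18.472


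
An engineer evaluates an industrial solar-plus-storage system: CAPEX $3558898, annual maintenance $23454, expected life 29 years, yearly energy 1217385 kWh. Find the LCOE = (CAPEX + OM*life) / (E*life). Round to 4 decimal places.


Total cost = CAPEX + OM * lifetime = 3558898 + 23454 * 29 = 3558898 + 680166 = 4239064
Total generation = annual * lifetime = 1217385 * 29 = 35304165 kWh
LCOE = 4239064 / 35304165
LCOE = 0.1201 $/kWh

0.1201


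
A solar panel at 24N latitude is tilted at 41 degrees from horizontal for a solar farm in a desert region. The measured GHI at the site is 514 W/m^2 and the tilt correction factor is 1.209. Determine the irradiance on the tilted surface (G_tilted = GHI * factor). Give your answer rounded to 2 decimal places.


Identify the given values:
  GHI = 514 W/m^2, tilt correction factor = 1.209
Apply the formula G_tilted = GHI * factor:
  G_tilted = 514 * 1.209
  G_tilted = 621.43 W/m^2

621.43


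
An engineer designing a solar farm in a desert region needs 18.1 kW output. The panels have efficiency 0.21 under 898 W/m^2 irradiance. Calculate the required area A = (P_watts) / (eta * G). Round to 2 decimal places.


Convert target power to watts: P = 18.1 * 1000 = 18100.0 W
Compute denominator: eta * G = 0.21 * 898 = 188.58
Required area A = P / (eta * G) = 18100.0 / 188.58
A = 95.98 m^2

95.98


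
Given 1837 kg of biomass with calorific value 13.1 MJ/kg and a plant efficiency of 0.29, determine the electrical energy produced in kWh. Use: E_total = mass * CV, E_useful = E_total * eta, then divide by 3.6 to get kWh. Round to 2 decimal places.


Total energy = mass * CV = 1837 * 13.1 = 24064.7 MJ
Useful energy = total * eta = 24064.7 * 0.29 = 6978.76 MJ
Convert to kWh: 6978.76 / 3.6
Useful energy = 1938.55 kWh

1938.55


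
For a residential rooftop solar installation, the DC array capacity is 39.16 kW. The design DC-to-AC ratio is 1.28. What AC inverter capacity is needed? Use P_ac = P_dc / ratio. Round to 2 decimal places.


The inverter AC capacity is determined by the DC/AC ratio.
Given: P_dc = 39.16 kW, DC/AC ratio = 1.28
P_ac = P_dc / ratio = 39.16 / 1.28
P_ac = 30.59 kW

30.59


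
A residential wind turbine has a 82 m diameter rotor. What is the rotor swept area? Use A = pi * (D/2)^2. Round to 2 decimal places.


Compute the rotor radius:
  r = D / 2 = 82 / 2 = 41.0 m
Calculate swept area:
  A = pi * r^2 = pi * 41.0^2
  A = 5281.02 m^2

5281.02


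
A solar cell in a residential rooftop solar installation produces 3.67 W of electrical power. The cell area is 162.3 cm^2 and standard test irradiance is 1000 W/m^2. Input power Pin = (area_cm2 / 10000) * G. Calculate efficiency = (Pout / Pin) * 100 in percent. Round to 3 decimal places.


First compute the input power:
  Pin = area_cm2 / 10000 * G = 162.3 / 10000 * 1000 = 16.23 W
Then compute efficiency:
  Efficiency = (Pout / Pin) * 100 = (3.67 / 16.23) * 100
  Efficiency = 22.612%

22.612


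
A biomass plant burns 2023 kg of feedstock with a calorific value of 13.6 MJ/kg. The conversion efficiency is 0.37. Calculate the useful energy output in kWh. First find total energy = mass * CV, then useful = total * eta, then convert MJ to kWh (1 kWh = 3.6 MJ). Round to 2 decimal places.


Total energy = mass * CV = 2023 * 13.6 = 27512.8 MJ
Useful energy = total * eta = 27512.8 * 0.37 = 10179.74 MJ
Convert to kWh: 10179.74 / 3.6
Useful energy = 2827.70 kWh

2827.70


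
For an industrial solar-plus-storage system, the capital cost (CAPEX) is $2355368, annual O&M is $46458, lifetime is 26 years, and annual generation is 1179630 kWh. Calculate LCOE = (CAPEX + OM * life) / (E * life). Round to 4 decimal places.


Total cost = CAPEX + OM * lifetime = 2355368 + 46458 * 26 = 2355368 + 1207908 = 3563276
Total generation = annual * lifetime = 1179630 * 26 = 30670380 kWh
LCOE = 3563276 / 30670380
LCOE = 0.1162 $/kWh

0.1162


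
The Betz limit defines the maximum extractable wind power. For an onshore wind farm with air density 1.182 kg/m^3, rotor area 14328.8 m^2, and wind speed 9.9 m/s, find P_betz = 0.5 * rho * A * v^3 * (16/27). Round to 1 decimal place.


The Betz coefficient Cp_max = 16/27 = 0.5926
v^3 = 9.9^3 = 970.299
P_betz = 0.5 * rho * A * v^3 * Cp_max
P_betz = 0.5 * 1.182 * 14328.8 * 970.299 * 0.5926
P_betz = 4869216.7 W

4869216.7


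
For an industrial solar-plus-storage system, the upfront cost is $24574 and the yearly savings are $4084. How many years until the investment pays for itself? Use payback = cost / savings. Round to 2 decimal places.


Simple payback period = initial cost / annual savings
Payback = 24574 / 4084
Payback = 6.02 years

6.02


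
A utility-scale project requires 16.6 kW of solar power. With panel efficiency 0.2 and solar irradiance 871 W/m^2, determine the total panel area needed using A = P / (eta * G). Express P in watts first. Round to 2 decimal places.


Convert target power to watts: P = 16.6 * 1000 = 16600.0 W
Compute denominator: eta * G = 0.2 * 871 = 174.2
Required area A = P / (eta * G) = 16600.0 / 174.2
A = 95.29 m^2

95.29


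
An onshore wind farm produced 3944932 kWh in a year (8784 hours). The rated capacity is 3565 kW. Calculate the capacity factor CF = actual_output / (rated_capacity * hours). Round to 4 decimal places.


Capacity factor = actual output / maximum possible output
Maximum possible = rated * hours = 3565 * 8784 = 31314960 kWh
CF = 3944932 / 31314960
CF = 0.1260

0.1260


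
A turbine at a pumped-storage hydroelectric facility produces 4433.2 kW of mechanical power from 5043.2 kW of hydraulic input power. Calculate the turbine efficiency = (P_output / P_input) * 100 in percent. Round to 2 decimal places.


Turbine efficiency = (output power / input power) * 100
eta = (4433.2 / 5043.2) * 100
eta = 87.90%

87.90


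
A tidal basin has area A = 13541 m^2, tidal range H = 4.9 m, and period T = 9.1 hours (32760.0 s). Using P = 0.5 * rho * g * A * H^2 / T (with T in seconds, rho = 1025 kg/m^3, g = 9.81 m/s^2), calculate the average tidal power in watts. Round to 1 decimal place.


Convert period to seconds: T = 9.1 * 3600 = 32760.0 s
H^2 = 4.9^2 = 24.01
P = 0.5 * rho * g * A * H^2 / T
P = 0.5 * 1025 * 9.81 * 13541 * 24.01 / 32760.0
P = 49895.6 W

49895.6


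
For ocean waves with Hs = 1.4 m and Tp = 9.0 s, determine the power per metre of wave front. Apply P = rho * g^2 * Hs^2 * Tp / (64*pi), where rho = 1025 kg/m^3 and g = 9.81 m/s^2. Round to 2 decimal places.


Apply wave power formula:
  g^2 = 9.81^2 = 96.2361
  Hs^2 = 1.4^2 = 1.96
  Numerator = rho * g^2 * Hs^2 * Tp = 1025 * 96.2361 * 1.96 * 9.0 = 1740044.92
  Denominator = 64 * pi = 201.0619
  P = 1740044.92 / 201.0619 = 8654.27 W/m

8654.27


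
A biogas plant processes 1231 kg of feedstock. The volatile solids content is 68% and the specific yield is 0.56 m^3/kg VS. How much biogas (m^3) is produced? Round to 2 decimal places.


Compute volatile solids:
  VS = mass * VS_fraction = 1231 * 0.68 = 837.08 kg
Calculate biogas volume:
  Biogas = VS * specific_yield = 837.08 * 0.56
  Biogas = 468.76 m^3

468.76


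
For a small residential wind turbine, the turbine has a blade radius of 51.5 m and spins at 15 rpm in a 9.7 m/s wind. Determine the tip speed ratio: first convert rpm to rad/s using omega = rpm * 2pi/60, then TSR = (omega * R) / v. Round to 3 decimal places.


Convert rotational speed to rad/s:
  omega = 15 * 2 * pi / 60 = 1.5708 rad/s
Compute tip speed:
  v_tip = omega * R = 1.5708 * 51.5 = 80.896 m/s
Tip speed ratio:
  TSR = v_tip / v_wind = 80.896 / 9.7 = 8.340

8.340


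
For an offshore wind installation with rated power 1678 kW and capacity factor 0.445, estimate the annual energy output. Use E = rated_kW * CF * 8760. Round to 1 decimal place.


Annual energy = rated_kW * capacity_factor * hours_per_year
Given: P_rated = 1678 kW, CF = 0.445, hours = 8760
E = 1678 * 0.445 * 8760
E = 6541179.6 kWh

6541179.6


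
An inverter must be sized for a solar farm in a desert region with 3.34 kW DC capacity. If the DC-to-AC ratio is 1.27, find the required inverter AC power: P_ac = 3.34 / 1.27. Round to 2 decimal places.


The inverter AC capacity is determined by the DC/AC ratio.
Given: P_dc = 3.34 kW, DC/AC ratio = 1.27
P_ac = P_dc / ratio = 3.34 / 1.27
P_ac = 2.63 kW

2.63


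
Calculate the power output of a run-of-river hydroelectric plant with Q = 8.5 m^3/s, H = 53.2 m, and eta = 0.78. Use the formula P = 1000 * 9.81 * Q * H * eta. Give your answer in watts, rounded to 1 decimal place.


Apply the hydropower formula P = rho * g * Q * H * eta
rho * g = 1000 * 9.81 = 9810.0
P = 9810.0 * 8.5 * 53.2 * 0.78
P = 3460144.0 W

3460144.0


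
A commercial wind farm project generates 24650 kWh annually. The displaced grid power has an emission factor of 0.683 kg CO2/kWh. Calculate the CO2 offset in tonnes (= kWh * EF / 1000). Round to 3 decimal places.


CO2 offset in kg = generation * emission_factor
CO2 offset = 24650 * 0.683 = 16835.95 kg
Convert to tonnes:
  CO2 offset = 16835.95 / 1000 = 16.836 tonnes

16.836


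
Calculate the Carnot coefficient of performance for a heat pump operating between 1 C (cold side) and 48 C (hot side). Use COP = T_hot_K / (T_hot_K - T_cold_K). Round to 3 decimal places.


Convert to Kelvin:
  T_hot = 48 + 273.15 = 321.15 K
  T_cold = 1 + 273.15 = 274.15 K
Apply Carnot COP formula:
  COP = T_hot_K / (T_hot_K - T_cold_K) = 321.15 / 47.0
  COP = 6.833

6.833


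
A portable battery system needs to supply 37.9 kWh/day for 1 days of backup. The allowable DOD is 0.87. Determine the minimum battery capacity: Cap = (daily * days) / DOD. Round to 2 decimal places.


Total energy needed = daily * days = 37.9 * 1 = 37.9 kWh
Account for depth of discharge:
  Cap = total_energy / DOD = 37.9 / 0.87
  Cap = 43.56 kWh

43.56


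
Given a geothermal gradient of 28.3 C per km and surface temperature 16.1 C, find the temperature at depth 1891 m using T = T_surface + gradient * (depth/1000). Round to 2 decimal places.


Convert depth to km: 1891 / 1000 = 1.891 km
Temperature increase = gradient * depth_km = 28.3 * 1.891 = 53.52 C
Temperature at depth = T_surface + delta_T = 16.1 + 53.52
T = 69.62 C

69.62


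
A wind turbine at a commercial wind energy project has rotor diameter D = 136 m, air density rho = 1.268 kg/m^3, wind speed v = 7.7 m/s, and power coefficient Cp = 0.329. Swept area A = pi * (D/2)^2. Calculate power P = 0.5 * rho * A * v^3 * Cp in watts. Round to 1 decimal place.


Step 1 -- Compute swept area:
  A = pi * (D/2)^2 = pi * (136/2)^2 = 14526.72 m^2
Step 2 -- Apply wind power equation:
  P = 0.5 * rho * A * v^3 * Cp
  v^3 = 7.7^3 = 456.533
  P = 0.5 * 1.268 * 14526.72 * 456.533 * 0.329
  P = 1383327.6 W

1383327.6


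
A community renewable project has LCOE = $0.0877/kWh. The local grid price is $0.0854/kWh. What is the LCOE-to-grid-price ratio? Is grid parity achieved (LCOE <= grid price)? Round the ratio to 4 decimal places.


Compare LCOE to grid price:
  LCOE = $0.0877/kWh, Grid price = $0.0854/kWh
  Ratio = LCOE / grid_price = 0.0877 / 0.0854 = 1.0269
  Grid parity achieved (ratio <= 1)? no

1.0269


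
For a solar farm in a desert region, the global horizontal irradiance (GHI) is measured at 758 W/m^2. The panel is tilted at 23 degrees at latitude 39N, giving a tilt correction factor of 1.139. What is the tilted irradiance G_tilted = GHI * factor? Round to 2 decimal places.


Identify the given values:
  GHI = 758 W/m^2, tilt correction factor = 1.139
Apply the formula G_tilted = GHI * factor:
  G_tilted = 758 * 1.139
  G_tilted = 863.36 W/m^2

863.36


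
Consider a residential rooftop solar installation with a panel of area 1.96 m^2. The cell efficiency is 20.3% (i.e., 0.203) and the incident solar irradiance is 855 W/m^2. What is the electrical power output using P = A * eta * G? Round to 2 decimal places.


Use the solar power formula P = A * eta * G.
Given: A = 1.96 m^2, eta = 0.203, G = 855 W/m^2
P = 1.96 * 0.203 * 855
P = 340.19 W

340.19


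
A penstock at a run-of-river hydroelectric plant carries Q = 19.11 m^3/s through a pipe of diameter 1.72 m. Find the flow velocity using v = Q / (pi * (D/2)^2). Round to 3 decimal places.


Compute pipe cross-sectional area:
  A = pi * (D/2)^2 = pi * (1.72/2)^2 = 2.3235 m^2
Calculate velocity:
  v = Q / A = 19.11 / 2.3235
  v = 8.225 m/s

8.225
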